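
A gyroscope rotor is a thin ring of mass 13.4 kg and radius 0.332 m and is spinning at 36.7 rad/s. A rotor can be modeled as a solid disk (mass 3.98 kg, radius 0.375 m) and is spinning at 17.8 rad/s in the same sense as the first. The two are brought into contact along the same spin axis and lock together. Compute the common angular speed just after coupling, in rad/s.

The coupling torques are internal; angular momentum about the shared axis is conserved.
Moments of inertia: I_A = (13.4)(0.332)² = 1.477 kg·m²; I_B = ½(3.98)(0.375)² = 0.2798 kg·m².
Taking A's sense as positive: L = (1.477)(36.7) + (0.2798)(17.8) = 59.19 kg·m²·rad/s.
Combined I = 1.477 + 0.2798 = 1.757 kg·m².
ω_f = L / I = 59.19 / 1.757 = 33.69 rad/s.

|ω_f| ≈ 33.7 rad/s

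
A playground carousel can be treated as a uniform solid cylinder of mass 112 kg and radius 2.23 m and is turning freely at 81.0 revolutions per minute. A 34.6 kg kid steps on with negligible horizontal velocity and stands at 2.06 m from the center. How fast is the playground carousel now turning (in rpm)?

The added mass arrives with no angular momentum about the center, and any external torque about the center is negligible, so the system's angular momentum is conserved.
I_p = ½(112)(2.23)² = 278.5 kg·m².
Added inertia Σmr² = (34.6)(2.06)² = 146.8 kg·m²; I_f = 278.5 + 146.8 = 425.3 kg·m².
ω_f = I_p ω_i / I_f = (278.5)(81.0) / 425.3 = 53.04 rpm.

ω_f ≈ 53.0 rpm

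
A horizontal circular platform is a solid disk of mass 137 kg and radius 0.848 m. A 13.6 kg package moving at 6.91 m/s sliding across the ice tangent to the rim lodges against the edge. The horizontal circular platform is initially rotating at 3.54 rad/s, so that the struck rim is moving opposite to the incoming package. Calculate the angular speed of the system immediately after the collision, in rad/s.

|ω_f| ≈ 1.60 rad/s

The axle reaction passes through the central axle and exerts no torque about it; angular momentum about the central axle is conserved through the impact.
I_p = ½(137)(0.848)² = 49.26 kg·m². Taking the sense of the package's angular momentum as positive, L_{package} = m v R = (13.6)(6.91)(0.848) = 79.69 kg·m²/s.
L_i = −I_p ω_p + m v R = −(49.26)(3.54) + 79.69 = -94.68 kg·m²/s.
After sticking, I_f = I_p + m R² = 49.26 + (13.6)(0.848)² = 59.04 kg·m².
ω_f = L_i / I_f = -94.68 / 59.04 = -1.604 rad/s.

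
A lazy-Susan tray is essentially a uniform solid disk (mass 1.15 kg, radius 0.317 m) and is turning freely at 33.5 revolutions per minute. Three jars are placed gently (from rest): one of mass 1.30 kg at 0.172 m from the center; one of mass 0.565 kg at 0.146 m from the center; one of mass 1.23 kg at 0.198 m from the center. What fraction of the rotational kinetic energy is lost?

fraction ≈ 0.631

The added mass arrives with no angular momentum about the center, and any external torque about the center is negligible, so the system's angular momentum is conserved.
I_p = ½(1.15)(0.317)² = 0.05778 kg·m².
Added inertia Σmr² = (1.30)(0.172)² + (0.565)(0.146)² + (1.23)(0.198)² = 0.09872 kg·m²; I_f = 0.05778 + 0.09872 = 0.1565 kg·m².
ω_f = I_p ω_i / I_f = (0.05778)(33.5) / 0.1565 = 12.37 rpm.
KE_i = ½(0.05778)(3.508 rad/s)² = 0.3556 J; KE_f = ½(0.1565)(1.295)² = 0.1313 J.
Fraction lost = 0.6308.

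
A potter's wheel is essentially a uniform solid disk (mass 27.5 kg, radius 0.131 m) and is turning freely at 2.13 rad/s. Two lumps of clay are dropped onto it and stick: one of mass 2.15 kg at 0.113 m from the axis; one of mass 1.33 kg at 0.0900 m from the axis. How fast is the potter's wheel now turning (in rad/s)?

The added mass arrives with no angular momentum about the axis, and any external torque about the axis is negligible, so the system's angular momentum is conserved.
I_p = ½(27.5)(0.131)² = 0.2360 kg·m².
Added inertia Σmr² = (2.15)(0.113)² + (1.33)(0.0900)² = 0.03823 kg·m²; I_f = 0.2360 + 0.03823 = 0.2742 kg·m².
ω_f = I_p ω_i / I_f = (0.2360)(2.13) / 0.2742 = 1.833 rad/s.

ω_f ≈ 1.83 rad/s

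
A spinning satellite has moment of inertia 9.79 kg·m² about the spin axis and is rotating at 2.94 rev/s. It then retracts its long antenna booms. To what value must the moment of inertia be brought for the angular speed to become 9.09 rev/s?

With no external torque about the axis, L is conserved: I₁ω₁ = I₂ω₂.
I₂ = I₁ω₁ / ω₂ = (9.79)(2.94) / (9.09) = 3.166 kg·m².

I₂ ≈ 3.17 kg·m²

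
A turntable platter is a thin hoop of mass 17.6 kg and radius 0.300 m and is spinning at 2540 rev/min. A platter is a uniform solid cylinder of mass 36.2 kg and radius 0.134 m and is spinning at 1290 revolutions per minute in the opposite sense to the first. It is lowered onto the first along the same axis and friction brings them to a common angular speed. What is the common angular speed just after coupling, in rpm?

No external torque acts about the common axis, so total angular momentum is conserved.
Moments of inertia: I_A = (17.6)(0.300)² = 1.584 kg·m²; I_B = ½(36.2)(0.134)² = 0.3250 kg·m².
Taking A's sense as positive: L = (1.584)(2540) − (0.3250)(1290) = 3604 kg·m²·rpm.
Combined I = 1.584 + 0.3250 = 1.909 kg·m².
ω_f = L / I = 3604 / 1.909 = 1888 rpm.

|ω_f| ≈ 1890 rpm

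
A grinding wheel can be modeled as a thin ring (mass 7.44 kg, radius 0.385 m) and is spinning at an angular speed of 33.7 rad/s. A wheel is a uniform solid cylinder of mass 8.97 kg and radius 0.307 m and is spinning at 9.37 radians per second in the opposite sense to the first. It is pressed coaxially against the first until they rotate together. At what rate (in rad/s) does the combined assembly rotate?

|ω_f| ≈ 21.8 rad/s

No external torque acts about the common axis, so total angular momentum is conserved.
Moments of inertia: I_A = (7.44)(0.385)² = 1.103 kg·m²; I_B = ½(8.97)(0.307)² = 0.4227 kg·m².
Taking A's sense as positive: L = (1.103)(33.7) − (0.4227)(9.37) = 33.20 kg·m²·rad/s.
Combined I = 1.103 + 0.4227 = 1.526 kg·m².
ω_f = L / I = 33.20 / 1.526 = 21.77 rad/s.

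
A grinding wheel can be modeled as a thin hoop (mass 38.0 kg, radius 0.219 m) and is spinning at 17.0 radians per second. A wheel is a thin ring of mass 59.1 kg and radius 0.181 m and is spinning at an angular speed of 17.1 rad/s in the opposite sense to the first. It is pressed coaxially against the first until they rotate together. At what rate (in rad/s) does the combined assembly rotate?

|ω_f| ≈ 0.566 rad/s

The coupling torques are internal; angular momentum about the shared axis is conserved.
Moments of inertia: I_A = (38.0)(0.219)² = 1.823 kg·m²; I_B = (59.1)(0.181)² = 1.936 kg·m².
Taking A's sense as positive: L = (1.823)(17.0) − (1.936)(17.1) = -2.126 kg·m²·rad/s.
Combined I = 1.823 + 1.936 = 3.759 kg·m².
ω_f = L / I = -2.126 / 3.759 = -0.5656 rad/s.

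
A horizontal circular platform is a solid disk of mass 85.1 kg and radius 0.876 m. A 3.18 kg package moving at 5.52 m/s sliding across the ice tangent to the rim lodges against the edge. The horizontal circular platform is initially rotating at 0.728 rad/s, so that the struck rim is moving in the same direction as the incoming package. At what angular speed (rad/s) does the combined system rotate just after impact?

About the central axle the impulsive forces during the collision are internal, so angular momentum about that axis is conserved.
I_p = ½(85.1)(0.876)² = 32.65 kg·m². Taking the sense of the package's angular momentum as positive, L_{package} = m v R = (3.18)(5.52)(0.876) = 15.38 kg·m²/s.
L_i = +I_p ω_p + m v R = +(32.65)(0.728) + 15.38 = 39.15 kg·m²/s.
After sticking, I_f = I_p + m R² = 32.65 + (3.18)(0.876)² = 35.09 kg·m².
ω_f = L_i / I_f = 39.15 / 35.09 = 1.116 rad/s.

|ω_f| ≈ 1.12 rad/s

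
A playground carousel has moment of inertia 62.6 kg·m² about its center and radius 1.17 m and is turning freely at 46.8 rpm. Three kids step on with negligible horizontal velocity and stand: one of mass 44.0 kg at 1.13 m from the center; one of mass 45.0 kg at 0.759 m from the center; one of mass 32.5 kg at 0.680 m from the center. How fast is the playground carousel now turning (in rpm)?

ω_f ≈ 18.3 rpm

No external torque acts about the center; L_before = L_after.
Added inertia Σmr² = (44.0)(1.13)² + (45.0)(0.759)² + (32.5)(0.680)² = 97.14 kg·m²; I_f = 62.60 + 97.14 = 159.7 kg·m².
ω_f = I_p ω_i / I_f = (62.60)(46.8) / 159.7 = 18.34 rpm.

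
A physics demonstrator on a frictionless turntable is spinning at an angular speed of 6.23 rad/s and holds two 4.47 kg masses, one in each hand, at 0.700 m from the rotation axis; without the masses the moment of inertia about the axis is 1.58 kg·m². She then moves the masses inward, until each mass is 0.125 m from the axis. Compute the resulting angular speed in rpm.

With no external torque about the axis, L is conserved: I₁ω₁ = I₂ω₂.
I₁ = 1.58 + 2(4.47)(0.700)² = 5.961 kg·m²; I₂ = 1.58 + 2(4.47)(0.125)² = 1.720 kg·m².
ω₂ = I₁ω₁ / I₂ = (5.961)(6.23 rad/s) / (1.720) = 21.59 rad/s = 206.2 rpm.

ω₂ ≈ 206 rpm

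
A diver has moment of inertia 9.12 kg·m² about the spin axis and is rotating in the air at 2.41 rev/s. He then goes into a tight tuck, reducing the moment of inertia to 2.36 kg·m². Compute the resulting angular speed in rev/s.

ω₂ ≈ 9.31 rev/s

With no external torque about the axis, L is conserved: I₁ω₁ = I₂ω₂.
ω₂ = I₁ω₁ / I₂ = (9.120)(2.41 rev/s) / (2.360) = 9.313 rev/s.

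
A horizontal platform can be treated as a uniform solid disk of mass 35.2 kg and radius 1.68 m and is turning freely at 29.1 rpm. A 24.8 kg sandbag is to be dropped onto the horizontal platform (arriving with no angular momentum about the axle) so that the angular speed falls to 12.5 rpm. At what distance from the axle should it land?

r ≈ 1.63 m

The added mass arrives with no angular momentum about the axle, and any external torque about the axle is negligible, so the system's angular momentum is conserved.
I_p = ½(35.2)(1.68)² = 49.67 kg·m².
I_p ω_i = (I_p + m r²) ω_f ⇒ m r² = I_p(ω_i/ω_f − 1) = 49.67(29.1/12.5 − 1) = 65.97 kg·m².
r = √(65.97/24.8) = 1.631 m.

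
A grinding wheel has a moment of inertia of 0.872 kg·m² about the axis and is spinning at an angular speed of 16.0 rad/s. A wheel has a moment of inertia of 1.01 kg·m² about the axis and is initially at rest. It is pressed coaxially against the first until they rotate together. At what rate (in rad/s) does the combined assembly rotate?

|ω_f| ≈ 7.41 rad/s

No external torque acts about the common axis, so total angular momentum is conserved.
Taking A's sense as positive: L = (0.8720)(16.0) = 13.95 kg·m²·rad/s.
Combined I = 0.8720 + 1.010 = 1.882 kg·m².
ω_f = L / I = 13.95 / 1.882 = 7.413 rad/s.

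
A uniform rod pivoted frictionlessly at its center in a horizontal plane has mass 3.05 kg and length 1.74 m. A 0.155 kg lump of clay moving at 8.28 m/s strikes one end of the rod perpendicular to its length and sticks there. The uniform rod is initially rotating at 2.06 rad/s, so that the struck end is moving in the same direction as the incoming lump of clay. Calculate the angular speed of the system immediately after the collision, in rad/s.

|ω_f| ≈ 3.05 rad/s

The axle reaction passes through the pivot and exerts no torque about it; angular momentum about the pivot is conserved through the impact.
I_p = (1/12)(3.05)(1.74)² = 0.7695 kg·m². Taking the sense of the lump of clay's angular momentum as positive, L_{lump} = m v R = (0.155)(8.28)(1.74/2) = 1.117 kg·m²/s.
L_i = +I_p ω_p + m v R = +(0.7695)(2.06) + 1.117 = 2.702 kg·m²/s.
After sticking, I_f = I_p + m R² = 0.7695 + (0.155)(1.74/2)² = 0.8868 kg·m².
ω_f = L_i / I_f = 2.702 / 0.8868 = 3.047 rad/s.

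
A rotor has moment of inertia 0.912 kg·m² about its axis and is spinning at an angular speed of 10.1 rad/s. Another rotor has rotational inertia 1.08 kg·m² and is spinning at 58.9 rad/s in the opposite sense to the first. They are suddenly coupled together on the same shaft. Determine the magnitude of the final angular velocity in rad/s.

The coupling torques are internal; angular momentum about the shared axis is conserved.
Taking A's sense as positive: L = (0.9120)(10.1) − (1.080)(58.9) = -54.40 kg·m²·rad/s.
Combined I = 0.9120 + 1.080 = 1.992 kg·m².
ω_f = L / I = -54.40 / 1.992 = -27.31 rad/s.

|ω_f| ≈ 27.3 rad/s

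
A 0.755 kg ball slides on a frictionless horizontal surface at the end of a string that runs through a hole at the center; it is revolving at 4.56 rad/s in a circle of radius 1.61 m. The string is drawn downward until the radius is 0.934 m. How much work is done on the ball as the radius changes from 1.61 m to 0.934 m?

W ≈ 40.1 J

No torque about the axis ⇒ m r₁² ω₁ = m r₂² ω₂.
ω₂ = ω₁ (r₁/r₂)² = (4.56)(1.61/0.934)² = 13.55 rad/s.
W = ΔKE = ½m(v₂² − v₁²) = 40.11 J.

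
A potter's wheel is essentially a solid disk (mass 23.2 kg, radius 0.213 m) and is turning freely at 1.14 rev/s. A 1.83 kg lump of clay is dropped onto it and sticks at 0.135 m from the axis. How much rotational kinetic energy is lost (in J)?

No external torque acts about the axis; L_before = L_after.
I_p = ½(23.2)(0.213)² = 0.5263 kg·m².
Added inertia Σmr² = (1.83)(0.135)² = 0.03335 kg·m²; I_f = 0.5263 + 0.03335 = 0.5596 kg·m².
ω_f = I_p ω_i / I_f = (0.5263)(1.14) / 0.5596 = 1.072 rev/s.
KE_i = ½(0.5263)(7.163 rad/s)² = 13.50 J; KE_f = ½(0.5596)(6.736)² = 12.70 J.

energy lost ≈ 0.805 J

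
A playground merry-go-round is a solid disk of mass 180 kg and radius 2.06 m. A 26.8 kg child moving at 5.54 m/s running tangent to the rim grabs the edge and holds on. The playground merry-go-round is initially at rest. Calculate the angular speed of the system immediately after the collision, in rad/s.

|ω_f| ≈ 0.617 rad/s

About the axle the impulsive forces during the collision are internal, so angular momentum about that axis is conserved.
I_p = ½(180)(2.06)² = 381.9 kg·m². Taking the sense of the child's angular momentum as positive, L_{child} = m v R = (26.8)(5.54)(2.06) = 305.9 kg·m²/s.
L_i = 0 + 305.9 = 305.9 kg·m²/s.
After sticking, I_f = I_p + m R² = 381.9 + (26.8)(2.06)² = 495.7 kg·m².
ω_f = L_i / I_f = 305.9 / 495.7 = 0.6171 rad/s.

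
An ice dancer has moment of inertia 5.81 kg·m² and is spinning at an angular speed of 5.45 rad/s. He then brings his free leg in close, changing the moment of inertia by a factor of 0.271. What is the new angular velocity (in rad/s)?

ω₂ ≈ 20.1 rad/s

Angular momentum about the spin axis is conserved since the torque about it is zero.
I₂ = 0.271 × 5.81 = 1.575 kg·m².
ω₂ = I₁ω₁ / I₂ = (5.810)(5.45 rad/s) / (1.575) = 20.11 rad/s.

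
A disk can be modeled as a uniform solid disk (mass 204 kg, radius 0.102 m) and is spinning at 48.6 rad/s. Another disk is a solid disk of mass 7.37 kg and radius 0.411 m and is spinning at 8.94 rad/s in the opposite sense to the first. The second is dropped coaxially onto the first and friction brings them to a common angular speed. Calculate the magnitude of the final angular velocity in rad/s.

No external torque acts about the common axis, so total angular momentum is conserved.
Moments of inertia: I_A = ½(204)(0.102)² = 1.061 kg·m²; I_B = ½(7.37)(0.411)² = 0.6225 kg·m².
Taking A's sense as positive: L = (1.061)(48.6) − (0.6225)(8.94) = 46.01 kg·m²·rad/s.
Combined I = 1.061 + 0.6225 = 1.684 kg·m².
ω_f = L / I = 46.01 / 1.684 = 27.33 rad/s.

|ω_f| ≈ 27.3 rad/s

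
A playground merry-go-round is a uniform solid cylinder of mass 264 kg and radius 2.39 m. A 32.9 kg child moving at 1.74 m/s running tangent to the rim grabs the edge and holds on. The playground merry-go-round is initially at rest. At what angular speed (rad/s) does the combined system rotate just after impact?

About the axle the impulsive forces during the collision are internal, so angular momentum about that axis is conserved.
I_p = ½(264)(2.39)² = 754.0 kg·m². Taking the sense of the child's angular momentum as positive, L_{child} = m v R = (32.9)(1.74)(2.39) = 136.8 kg·m²/s.
L_i = 0 + 136.8 = 136.8 kg·m²/s.
After sticking, I_f = I_p + m R² = 754.0 + (32.9)(2.39)² = 941.9 kg·m².
ω_f = L_i / I_f = 136.8 / 941.9 = 0.1453 rad/s.

|ω_f| ≈ 0.145 rad/s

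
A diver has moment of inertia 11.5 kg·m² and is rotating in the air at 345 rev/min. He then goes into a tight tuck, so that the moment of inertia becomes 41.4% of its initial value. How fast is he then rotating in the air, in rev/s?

With no external torque about the axis, L is conserved: I₁ω₁ = I₂ω₂.
I₂ = 0.414 × 11.5 = 4.761 kg·m².
ω₂ = I₁ω₁ / I₂ = (11.50)(345 rpm) / (4.761) = 833.3 rpm = 13.89 rev/s.

ω₂ ≈ 13.9 rev/s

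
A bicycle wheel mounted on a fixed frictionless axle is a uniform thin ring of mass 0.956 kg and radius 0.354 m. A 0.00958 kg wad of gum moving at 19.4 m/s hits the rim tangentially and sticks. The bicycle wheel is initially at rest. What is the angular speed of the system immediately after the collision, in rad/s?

About the axle the impulsive forces during the collision are internal, so angular momentum about that axis is conserved.
I_p = (0.956)(0.354)² = 0.1198 kg·m². Taking the sense of the wad of gum's angular momentum as positive, L_{wad} = m v R = (0.00958)(19.4)(0.354) = 0.06579 kg·m²/s.
L_i = 0 + 0.06579 = 0.06579 kg·m²/s.
After sticking, I_f = I_p + m R² = 0.1198 + (0.00958)(0.354)² = 0.1210 kg·m².
ω_f = L_i / I_f = 0.06579 / 0.1210 = 0.5437 rad/s.

|ω_f| ≈ 0.544 rad/s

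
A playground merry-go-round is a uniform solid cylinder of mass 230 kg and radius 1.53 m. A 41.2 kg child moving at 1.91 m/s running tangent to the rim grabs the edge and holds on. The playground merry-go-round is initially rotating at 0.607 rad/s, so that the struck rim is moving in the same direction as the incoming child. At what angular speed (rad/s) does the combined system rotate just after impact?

|ω_f| ≈ 0.776 rad/s

The axle reaction passes through the axle and exerts no torque about it; angular momentum about the axle is conserved through the impact.
I_p = ½(230)(1.53)² = 269.2 kg·m². Taking the sense of the child's angular momentum as positive, L_{child} = m v R = (41.2)(1.91)(1.53) = 120.4 kg·m²/s.
L_i = +I_p ω_p + m v R = +(269.2)(0.607) + 120.4 = 283.8 kg·m²/s.
After sticking, I_f = I_p + m R² = 269.2 + (41.2)(1.53)² = 365.6 kg·m².
ω_f = L_i / I_f = 283.8 / 365.6 = 0.7762 rad/s.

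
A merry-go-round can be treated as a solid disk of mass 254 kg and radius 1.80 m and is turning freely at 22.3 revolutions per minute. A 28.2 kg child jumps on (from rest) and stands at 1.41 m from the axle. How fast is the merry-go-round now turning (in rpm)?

No external torque acts about the axle; L_before = L_after.
I_p = ½(254)(1.80)² = 411.5 kg·m².
Added inertia Σmr² = (28.2)(1.41)² = 56.06 kg·m²; I_f = 411.5 + 56.06 = 467.5 kg·m².
ω_f = I_p ω_i / I_f = (411.5)(22.3) / 467.5 = 19.63 rpm.

ω_f ≈ 19.6 rpm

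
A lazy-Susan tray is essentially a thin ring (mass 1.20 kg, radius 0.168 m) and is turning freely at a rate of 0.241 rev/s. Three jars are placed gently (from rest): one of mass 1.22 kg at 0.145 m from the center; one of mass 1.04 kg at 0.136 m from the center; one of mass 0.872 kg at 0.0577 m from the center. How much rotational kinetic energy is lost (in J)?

energy lost ≈ 0.0227 J

No external torque acts about the center; L_before = L_after.
I_p = (1.20)(0.168)² = 0.03387 kg·m².
Added inertia Σmr² = (1.22)(0.145)² + (1.04)(0.136)² + (0.872)(0.0577)² = 0.04779 kg·m²; I_f = 0.03387 + 0.04779 = 0.08166 kg·m².
ω_f = I_p ω_i / I_f = (0.03387)(0.241) / 0.08166 = 0.09996 rev/s.
KE_i = ½(0.03387)(1.514 rad/s)² = 0.03883 J; KE_f = ½(0.08166)(0.6281)² = 0.01611 J.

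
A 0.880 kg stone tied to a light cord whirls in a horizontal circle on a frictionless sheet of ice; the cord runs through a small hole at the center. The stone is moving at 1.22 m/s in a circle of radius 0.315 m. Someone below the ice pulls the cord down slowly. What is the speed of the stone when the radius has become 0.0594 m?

v₂ ≈ 6.47 m/s

Central (radial) force ⇒ zero torque about the center ⇒ m v r is constant.
v₂ = v₁ r₁ / r₂ = (1.22)(0.315) / (0.0594) = 6.470 m/s.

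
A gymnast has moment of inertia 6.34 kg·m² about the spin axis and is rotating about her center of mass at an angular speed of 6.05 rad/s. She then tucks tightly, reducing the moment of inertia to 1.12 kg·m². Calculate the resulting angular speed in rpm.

With no external torque about the axis, L is conserved: I₁ω₁ = I₂ω₂.
ω₂ = I₁ω₁ / I₂ = (6.340)(6.05 rad/s) / (1.120) = 34.25 rad/s = 327.0 rpm.

ω₂ ≈ 327 rpm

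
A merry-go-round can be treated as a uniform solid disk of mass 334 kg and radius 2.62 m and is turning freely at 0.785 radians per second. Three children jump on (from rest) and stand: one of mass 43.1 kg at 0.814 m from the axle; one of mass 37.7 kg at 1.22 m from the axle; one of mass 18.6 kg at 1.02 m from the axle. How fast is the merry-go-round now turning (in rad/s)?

ω_f ≈ 0.720 rad/s

The added mass arrives with no angular momentum about the axle, and any external torque about the axle is negligible, so the system's angular momentum is conserved.
I_p = ½(334)(2.62)² = 1146 kg·m².
Added inertia Σmr² = (43.1)(0.814)² + (37.7)(1.22)² + (18.6)(1.02)² = 104.0 kg·m²; I_f = 1146 + 104.0 = 1250 kg·m².
ω_f = I_p ω_i / I_f = (1146)(0.785) / 1250 = 0.7197 rad/s.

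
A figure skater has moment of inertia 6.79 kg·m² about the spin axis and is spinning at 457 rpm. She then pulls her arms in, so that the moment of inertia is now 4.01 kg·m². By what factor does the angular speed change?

With no external torque about the axis, L is conserved: I₁ω₁ = I₂ω₂.
ω₂/ω₁ = I₁/I₂ = 6.790 / 4.010 = 1.693.

ω₂/ω₁ ≈ 1.69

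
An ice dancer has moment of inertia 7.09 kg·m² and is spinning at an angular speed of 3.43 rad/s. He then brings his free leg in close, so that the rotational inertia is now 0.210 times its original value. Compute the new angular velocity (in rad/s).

ω₂ ≈ 16.3 rad/s

With no external torque about the axis, L is conserved: I₁ω₁ = I₂ω₂.
I₂ = 0.210 × 7.09 = 1.489 kg·m².
ω₂ = I₁ω₁ / I₂ = (7.090)(3.43 rad/s) / (1.489) = 16.33 rad/s.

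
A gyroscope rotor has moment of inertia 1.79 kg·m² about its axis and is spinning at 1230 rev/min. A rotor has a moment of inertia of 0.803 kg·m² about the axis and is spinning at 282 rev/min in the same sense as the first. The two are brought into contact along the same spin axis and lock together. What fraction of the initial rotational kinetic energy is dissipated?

No external torque acts about the common axis, so total angular momentum is conserved.
Taking A's sense as positive: L = (1.790)(1230) + (0.8030)(282) = 2428 kg·m²·rpm.
Combined I = 1.790 + 0.8030 = 2.593 kg·m².
ω_f = L / I = 2428 / 2.593 = 936.4 rpm.
KE_i = ½ΣIω² = 15200 J; KE_f = ½(2.593)(98.06)² = 12470 J.
Fraction dissipated = (KE_i − KE_f)/KE_i = 0.1797.

fraction ≈ 0.180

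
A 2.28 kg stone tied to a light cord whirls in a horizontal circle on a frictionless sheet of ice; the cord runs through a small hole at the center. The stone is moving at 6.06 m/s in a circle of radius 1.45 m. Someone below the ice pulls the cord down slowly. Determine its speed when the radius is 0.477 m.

Central (radial) force ⇒ zero torque about the center ⇒ m v r is constant.
v₂ = v₁ r₁ / r₂ = (6.06)(1.45) / (0.477) = 18.42 m/s.

v₂ ≈ 18.4 m/s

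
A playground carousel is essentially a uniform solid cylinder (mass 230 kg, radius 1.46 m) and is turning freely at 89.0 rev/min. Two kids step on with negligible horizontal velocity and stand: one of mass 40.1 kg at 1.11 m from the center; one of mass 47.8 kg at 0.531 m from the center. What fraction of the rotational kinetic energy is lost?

fraction ≈ 0.204

The added mass arrives with no angular momentum about the center, and any external torque about the center is negligible, so the system's angular momentum is conserved.
I_p = ½(230)(1.46)² = 245.1 kg·m².
Added inertia Σmr² = (40.1)(1.11)² + (47.8)(0.531)² = 62.88 kg·m²; I_f = 245.1 + 62.88 = 308.0 kg·m².
ω_f = I_p ω_i / I_f = (245.1)(89.0) / 308.0 = 70.83 rpm.
KE_i = ½(245.1)(9.320 rad/s)² = 10650 J; KE_f = ½(308.0)(7.417)² = 8473 J.
Fraction lost = 0.2042.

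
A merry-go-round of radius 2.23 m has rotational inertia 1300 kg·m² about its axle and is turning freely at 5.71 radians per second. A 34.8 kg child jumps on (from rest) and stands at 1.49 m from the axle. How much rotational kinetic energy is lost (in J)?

The added mass arrives with no angular momentum about the axle, and any external torque about the axle is negligible, so the system's angular momentum is conserved.
Added inertia Σmr² = (34.8)(1.49)² = 77.26 kg·m²; I_f = 1300 + 77.26 = 1377 kg·m².
ω_f = I_p ω_i / I_f = (1300)(5.71) / 1377 = 5.390 rad/s.
KE_i = ½(1300)(5.710 rad/s)² = 21190 J; KE_f = ½(1377)(5.390)² = 20000 J.

energy lost ≈ 1190 J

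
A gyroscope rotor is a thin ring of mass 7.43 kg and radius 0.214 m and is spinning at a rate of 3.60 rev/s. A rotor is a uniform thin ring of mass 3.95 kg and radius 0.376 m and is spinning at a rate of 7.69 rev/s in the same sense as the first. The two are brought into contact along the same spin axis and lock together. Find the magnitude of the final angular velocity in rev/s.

|ω_f| ≈ 6.14 rev/s

The coupling torques are internal; angular momentum about the shared axis is conserved.
Moments of inertia: I_A = (7.43)(0.214)² = 0.3403 kg·m²; I_B = (3.95)(0.376)² = 0.5584 kg·m².
Taking A's sense as positive: L = (0.3403)(3.60) + (0.5584)(7.69) = 5.519 kg·m²·rev/s.
Combined I = 0.3403 + 0.5584 = 0.8987 kg·m².
ω_f = L / I = 5.519 / 0.8987 = 6.141 rev/s.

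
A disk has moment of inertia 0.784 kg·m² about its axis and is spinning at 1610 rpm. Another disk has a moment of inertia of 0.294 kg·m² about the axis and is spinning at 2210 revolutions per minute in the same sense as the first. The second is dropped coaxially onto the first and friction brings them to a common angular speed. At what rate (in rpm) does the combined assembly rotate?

|ω_f| ≈ 1770 rpm

The coupling torques are internal; angular momentum about the shared axis is conserved.
Taking A's sense as positive: L = (0.7840)(1610) + (0.2940)(2210) = 1912 kg·m²·rpm.
Combined I = 0.7840 + 0.2940 = 1.078 kg·m².
ω_f = L / I = 1912 / 1.078 = 1774 rpm.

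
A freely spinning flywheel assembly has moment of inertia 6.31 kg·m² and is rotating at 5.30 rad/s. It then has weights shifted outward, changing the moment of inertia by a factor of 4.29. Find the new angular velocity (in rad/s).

ω₂ ≈ 1.24 rad/s

Angular momentum about the spin axis is conserved since the torque about it is zero.
I₂ = 4.29 × 6.31 = 27.07 kg·m².
ω₂ = I₁ω₁ / I₂ = (6.310)(5.30 rad/s) / (27.07) = 1.235 rad/s.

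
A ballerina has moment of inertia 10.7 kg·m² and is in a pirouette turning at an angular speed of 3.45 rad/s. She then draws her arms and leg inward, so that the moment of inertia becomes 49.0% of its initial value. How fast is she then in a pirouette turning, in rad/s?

With no external torque about the axis, L is conserved: I₁ω₁ = I₂ω₂.
I₂ = 0.490 × 10.7 = 5.243 kg·m².
ω₂ = I₁ω₁ / I₂ = (10.70)(3.45 rad/s) / (5.243) = 7.041 rad/s.

ω₂ ≈ 7.04 rad/s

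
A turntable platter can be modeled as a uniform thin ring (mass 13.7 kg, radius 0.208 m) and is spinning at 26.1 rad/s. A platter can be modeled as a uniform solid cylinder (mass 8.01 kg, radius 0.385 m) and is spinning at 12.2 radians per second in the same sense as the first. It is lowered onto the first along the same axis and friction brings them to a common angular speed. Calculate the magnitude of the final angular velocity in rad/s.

The coupling torques are internal; angular momentum about the shared axis is conserved.
Moments of inertia: I_A = (13.7)(0.208)² = 0.5927 kg·m²; I_B = ½(8.01)(0.385)² = 0.5936 kg·m².
Taking A's sense as positive: L = (0.5927)(26.1) + (0.5936)(12.2) = 22.71 kg·m²·rad/s.
Combined I = 0.5927 + 0.5936 = 1.186 kg·m².
ω_f = L / I = 22.71 / 1.186 = 19.14 rad/s.

|ω_f| ≈ 19.1 rad/s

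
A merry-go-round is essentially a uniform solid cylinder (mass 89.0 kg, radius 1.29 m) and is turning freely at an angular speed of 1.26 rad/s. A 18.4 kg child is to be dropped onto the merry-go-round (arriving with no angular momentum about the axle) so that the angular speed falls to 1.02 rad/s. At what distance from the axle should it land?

The added mass arrives with no angular momentum about the axle, and any external torque about the axle is negligible, so the system's angular momentum is conserved.
I_p = ½(89.0)(1.29)² = 74.05 kg·m².
I_p ω_i = (I_p + m r²) ω_f ⇒ m r² = I_p(ω_i/ω_f − 1) = 74.05(1.26/1.02 − 1) = 17.42 kg·m².
r = √(17.42/18.4) = 0.9731 m.

r ≈ 0.973 m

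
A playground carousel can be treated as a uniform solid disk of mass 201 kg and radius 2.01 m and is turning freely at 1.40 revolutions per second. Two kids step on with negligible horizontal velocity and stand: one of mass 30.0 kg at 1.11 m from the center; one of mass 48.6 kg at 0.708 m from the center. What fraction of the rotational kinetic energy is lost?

fraction ≈ 0.131

The added mass arrives with no angular momentum about the center, and any external torque about the center is negligible, so the system's angular momentum is conserved.
I_p = ½(201)(2.01)² = 406.0 kg·m².
Added inertia Σmr² = (30.0)(1.11)² + (48.6)(0.708)² = 61.32 kg·m²; I_f = 406.0 + 61.32 = 467.4 kg·m².
ω_f = I_p ω_i / I_f = (406.0)(1.40) / 467.4 = 1.216 rev/s.
KE_i = ½(406.0)(8.796 rad/s)² = 15710 J; KE_f = ½(467.4)(7.642)² = 13650 J.
Fraction lost = 0.1312.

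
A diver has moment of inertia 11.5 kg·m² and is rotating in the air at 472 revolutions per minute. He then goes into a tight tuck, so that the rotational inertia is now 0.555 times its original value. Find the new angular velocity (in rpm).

ω₂ ≈ 850 rpm

Angular momentum about the spin axis is conserved since the torque about it is zero.
I₂ = 0.555 × 11.5 = 6.383 kg·m².
ω₂ = I₁ω₁ / I₂ = (11.50)(472 rpm) / (6.383) = 850.5 rpm.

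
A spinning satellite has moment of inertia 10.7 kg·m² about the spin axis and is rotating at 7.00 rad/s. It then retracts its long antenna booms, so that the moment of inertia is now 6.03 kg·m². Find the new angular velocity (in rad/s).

With no external torque about the axis, L is conserved: I₁ω₁ = I₂ω₂.
ω₂ = I₁ω₁ / I₂ = (10.70)(7.00 rad/s) / (6.030) = 12.42 rad/s.

ω₂ ≈ 12.4 rad/s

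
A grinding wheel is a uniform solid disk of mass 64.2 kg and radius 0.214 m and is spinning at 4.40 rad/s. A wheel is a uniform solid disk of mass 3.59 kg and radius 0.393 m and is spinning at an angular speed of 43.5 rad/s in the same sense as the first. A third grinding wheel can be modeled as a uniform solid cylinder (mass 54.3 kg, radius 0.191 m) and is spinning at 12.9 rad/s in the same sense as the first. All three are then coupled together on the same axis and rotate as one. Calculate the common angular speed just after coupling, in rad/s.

|ω_f| ≈ 11.4 rad/s

No external torque acts about the common axis, so total angular momentum is conserved.
Moments of inertia: I_A = ½(64.2)(0.214)² = 1.470 kg·m²; I_B = ½(3.59)(0.393)² = 0.2772 kg·m²; I_C = ½(54.3)(0.191)² = 0.9905 kg·m².
Taking A's sense as positive: L = (1.470)(4.40) + (0.2772)(43.5) + (0.9905)(12.9) = 31.30 kg·m²·rad/s.
Combined I = 1.470 + 0.2772 + 0.9905 = 2.738 kg·m².
ω_f = L / I = 31.30 / 2.738 = 11.43 rad/s.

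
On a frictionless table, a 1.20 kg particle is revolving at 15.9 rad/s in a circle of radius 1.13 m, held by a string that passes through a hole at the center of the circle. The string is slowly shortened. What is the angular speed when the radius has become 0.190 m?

The constraining force is radial, so m r² ω about the center is conserved.
ω₂ = ω₁ (r₁/r₂)² = (15.9)(1.13/0.190)² = 562.4 rad/s.

ω₂ ≈ 562 rad/s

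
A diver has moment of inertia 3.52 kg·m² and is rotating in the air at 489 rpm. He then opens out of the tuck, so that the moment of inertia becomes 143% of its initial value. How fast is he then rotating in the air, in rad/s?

With no external torque about the axis, L is conserved: I₁ω₁ = I₂ω₂.
I₂ = 1.43 × 3.52 = 5.034 kg·m².
ω₂ = I₁ω₁ / I₂ = (3.520)(489 rpm) / (5.034) = 342.0 rpm = 35.81 rad/s.

ω₂ ≈ 35.8 rad/s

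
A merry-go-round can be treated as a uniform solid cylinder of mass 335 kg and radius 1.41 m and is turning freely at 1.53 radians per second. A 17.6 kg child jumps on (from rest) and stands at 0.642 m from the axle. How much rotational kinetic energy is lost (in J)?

The added mass arrives with no angular momentum about the axle, and any external torque about the axle is negligible, so the system's angular momentum is conserved.
I_p = ½(335)(1.41)² = 333.0 kg·m².
Added inertia Σmr² = (17.6)(0.642)² = 7.254 kg·m²; I_f = 333.0 + 7.254 = 340.3 kg·m².
ω_f = I_p ω_i / I_f = (333.0)(1.53) / 340.3 = 1.497 rad/s.
KE_i = ½(333.0)(1.530 rad/s)² = 389.8 J; KE_f = ½(340.3)(1.497)² = 381.5 J.

energy lost ≈ 8.31 J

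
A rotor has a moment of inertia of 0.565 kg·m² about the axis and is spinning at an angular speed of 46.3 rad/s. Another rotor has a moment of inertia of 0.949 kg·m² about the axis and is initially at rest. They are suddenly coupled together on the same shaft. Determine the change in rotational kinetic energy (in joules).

No external torque acts about the common axis, so total angular momentum is conserved.
Taking A's sense as positive: L = (0.5650)(46.3) = 26.16 kg·m²·rad/s.
Combined I = 0.5650 + 0.9490 = 1.514 kg·m².
ω_f = L / I = 26.16 / 1.514 = 17.28 rad/s.
KE_i = ½ΣIω² = 605.6 J; KE_f = ½(1.514)(17.28)² = 226.0 J.

ΔKE ≈ -380 J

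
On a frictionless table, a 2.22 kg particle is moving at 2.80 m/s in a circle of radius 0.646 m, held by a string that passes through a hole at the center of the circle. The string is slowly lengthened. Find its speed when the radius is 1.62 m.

The only horizontal force on the mass is along the cord (radial), so it exerts no torque about the hole and angular momentum m v r is conserved.
v₂ = v₁ r₁ / r₂ = (2.80)(0.646) / (1.62) = 1.117 m/s.

v₂ ≈ 1.12 m/s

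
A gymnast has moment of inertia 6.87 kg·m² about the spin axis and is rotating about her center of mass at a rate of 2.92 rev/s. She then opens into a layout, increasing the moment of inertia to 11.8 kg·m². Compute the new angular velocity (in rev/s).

ω₂ ≈ 1.70 rev/s

Angular momentum about the spin axis is conserved since the torque about it is zero.
ω₂ = I₁ω₁ / I₂ = (6.870)(2.92 rev/s) / (11.80) = 1.700 rev/s.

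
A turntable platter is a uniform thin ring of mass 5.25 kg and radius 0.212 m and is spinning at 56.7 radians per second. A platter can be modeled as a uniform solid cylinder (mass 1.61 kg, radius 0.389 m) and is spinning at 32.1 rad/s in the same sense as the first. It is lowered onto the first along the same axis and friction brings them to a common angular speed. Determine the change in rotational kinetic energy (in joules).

No external torque acts about the common axis, so total angular momentum is conserved.
Moments of inertia: I_A = (5.25)(0.212)² = 0.2360 kg·m²; I_B = ½(1.61)(0.389)² = 0.1218 kg·m².
Taking A's sense as positive: L = (0.2360)(56.7) + (0.1218)(32.1) = 17.29 kg·m²·rad/s.
Combined I = 0.2360 + 0.1218 = 0.3578 kg·m².
ω_f = L / I = 17.29 / 0.3578 = 48.32 rad/s.
KE_i = ½ΣIω² = 442.0 J; KE_f = ½(0.3578)(48.32)² = 417.7 J.

ΔKE ≈ -24.3 J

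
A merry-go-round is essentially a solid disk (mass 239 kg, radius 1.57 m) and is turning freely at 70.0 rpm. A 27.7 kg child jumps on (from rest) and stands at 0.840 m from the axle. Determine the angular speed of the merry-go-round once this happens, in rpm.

ω_f ≈ 65.6 rpm

The added mass arrives with no angular momentum about the axle, and any external torque about the axle is negligible, so the system's angular momentum is conserved.
I_p = ½(239)(1.57)² = 294.6 kg·m².
Added inertia Σmr² = (27.7)(0.840)² = 19.55 kg·m²; I_f = 294.6 + 19.55 = 314.1 kg·m².
ω_f = I_p ω_i / I_f = (294.6)(70.0) / 314.1 = 65.64 rpm.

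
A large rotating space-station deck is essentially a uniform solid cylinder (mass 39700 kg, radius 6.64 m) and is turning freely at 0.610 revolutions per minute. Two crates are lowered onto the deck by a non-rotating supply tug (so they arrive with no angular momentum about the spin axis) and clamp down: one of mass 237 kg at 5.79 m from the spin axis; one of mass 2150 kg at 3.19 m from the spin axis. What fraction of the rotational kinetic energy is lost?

fraction ≈ 0.0330

The added mass arrives with no angular momentum about the spin axis, and any external torque about the spin axis is negligible, so the system's angular momentum is conserved.
I_p = ½(39700)(6.64)² = 8.752e+05 kg·m².
Added inertia Σmr² = (237)(5.79)² + (2150)(3.19)² = 29820 kg·m²; I_f = 8.752e+05 + 29820 = 9.050e+05 kg·m².
ω_f = I_p ω_i / I_f = (8.752e+05)(0.610) / 9.050e+05 = 0.5899 rpm.
KE_i = ½(8.752e+05)(0.06388 rad/s)² = 1786 J; KE_f = ½(9.050e+05)(0.06177)² = 1727 J.
Fraction lost = 0.03295.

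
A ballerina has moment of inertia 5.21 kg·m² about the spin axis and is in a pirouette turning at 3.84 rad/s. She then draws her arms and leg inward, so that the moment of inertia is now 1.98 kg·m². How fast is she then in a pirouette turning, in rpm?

ω₂ ≈ 96.5 rpm

No external torque acts about the spin axis, so angular momentum is conserved.
ω₂ = I₁ω₁ / I₂ = (5.210)(3.84 rad/s) / (1.980) = 10.10 rad/s = 96.49 rpm.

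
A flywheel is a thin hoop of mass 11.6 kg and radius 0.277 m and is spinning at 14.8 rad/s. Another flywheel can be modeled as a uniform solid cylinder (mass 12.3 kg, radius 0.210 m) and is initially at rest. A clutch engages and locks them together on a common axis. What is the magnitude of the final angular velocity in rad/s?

|ω_f| ≈ 11.3 rad/s

No external torque acts about the common axis, so total angular momentum is conserved.
Moments of inertia: I_A = (11.6)(0.277)² = 0.8901 kg·m²; I_B = ½(12.3)(0.210)² = 0.2712 kg·m².
Taking A's sense as positive: L = (0.8901)(14.8) = 13.17 kg·m²·rad/s.
Combined I = 0.8901 + 0.2712 = 1.161 kg·m².
ω_f = L / I = 13.17 / 1.161 = 11.34 rad/s.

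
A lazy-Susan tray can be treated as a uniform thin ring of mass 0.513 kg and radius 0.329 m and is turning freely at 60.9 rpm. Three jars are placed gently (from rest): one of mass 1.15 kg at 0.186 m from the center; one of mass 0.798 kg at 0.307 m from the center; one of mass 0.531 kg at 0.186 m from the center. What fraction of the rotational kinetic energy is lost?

No external torque acts about the center; L_before = L_after.
I_p = (0.513)(0.329)² = 0.05553 kg·m².
Added inertia Σmr² = (1.15)(0.186)² + (0.798)(0.307)² + (0.531)(0.186)² = 0.1334 kg·m²; I_f = 0.05553 + 0.1334 = 0.1889 kg·m².
ω_f = I_p ω_i / I_f = (0.05553)(60.9) / 0.1889 = 17.90 rpm.
KE_i = ½(0.05553)(6.377 rad/s)² = 1.129 J; KE_f = ½(0.1889)(1.875)² = 0.3319 J.
Fraction lost = 0.7060.

fraction ≈ 0.706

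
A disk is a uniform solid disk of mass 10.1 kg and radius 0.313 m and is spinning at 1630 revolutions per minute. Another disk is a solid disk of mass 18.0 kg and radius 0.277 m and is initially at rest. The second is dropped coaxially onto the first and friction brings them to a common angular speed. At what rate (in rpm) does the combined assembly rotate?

The coupling torques are internal; angular momentum about the shared axis is conserved.
Moments of inertia: I_A = ½(10.1)(0.313)² = 0.4947 kg·m²; I_B = ½(18.0)(0.277)² = 0.6906 kg·m².
Taking A's sense as positive: L = (0.4947)(1630) = 806.4 kg·m²·rpm.
Combined I = 0.4947 + 0.6906 = 1.185 kg·m².
ω_f = L / I = 806.4 / 1.185 = 680.4 rpm.

|ω_f| ≈ 680 rpm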